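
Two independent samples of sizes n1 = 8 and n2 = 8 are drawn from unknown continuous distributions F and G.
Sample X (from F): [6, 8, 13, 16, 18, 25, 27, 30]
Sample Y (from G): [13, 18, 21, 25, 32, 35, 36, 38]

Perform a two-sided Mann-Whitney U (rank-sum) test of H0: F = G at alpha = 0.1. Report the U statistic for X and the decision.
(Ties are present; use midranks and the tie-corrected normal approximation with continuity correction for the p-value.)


Step 1: Combine and sort all 16 observations; assign midranks.
sorted (value, group): (6,X), (8,X), (13,X), (13,Y), (16,X), (18,X), (18,Y), (21,Y), (25,X), (25,Y), (27,X), (30,X), (32,Y), (35,Y), (36,Y), (38,Y)
ranks: 6->1, 8->2, 13->3.5, 13->3.5, 16->5, 18->6.5, 18->6.5, 21->8, 25->9.5, 25->9.5, 27->11, 30->12, 32->13, 35->14, 36->15, 38->16
Step 2: Rank sum for X: R1 = 1 + 2 + 3.5 + 5 + 6.5 + 9.5 + 11 + 12 = 50.5.
Step 3: U_X = R1 - n1(n1+1)/2 = 50.5 - 8*9/2 = 50.5 - 36 = 14.5.
       U_Y = n1*n2 - U_X = 64 - 14.5 = 49.5.
Step 4: Ties are present, so use the tie-corrected normal approximation (with continuity correction) for the p-value.
Step 5: p-value = 0.073565; compare to alpha = 0.1. reject H0.

U_X = 14.5, p = 0.073565, reject H0 at alpha = 0.1.


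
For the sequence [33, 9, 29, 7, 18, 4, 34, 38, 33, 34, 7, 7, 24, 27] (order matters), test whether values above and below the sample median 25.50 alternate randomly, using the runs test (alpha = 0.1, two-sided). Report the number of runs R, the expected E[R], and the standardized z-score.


Step 1: Compute median = 25.50; label A = above, B = below.
Labels in order: ABABBBAAAABBBA  (n_A = 7, n_B = 7)
Step 2: Count runs R = 7.
Step 3: Under H0 (random ordering), E[R] = 2*n_A*n_B/(n_A+n_B) + 1 = 2*7*7/14 + 1 = 8.0000.
        Var[R] = 2*n_A*n_B*(2*n_A*n_B - n_A - n_B) / ((n_A+n_B)^2 * (n_A+n_B-1)) = 8232/2548 = 3.2308.
        SD[R] = 1.7974.
Step 4: Continuity-corrected z = (R + 0.5 - E[R]) / SD[R] = (7 + 0.5 - 8.0000) / 1.7974 = -0.2782.
Step 5: Two-sided p-value via normal approximation = 2*(1 - Phi(|z|)) = 0.780879.
Step 6: alpha = 0.1. fail to reject H0.

R = 7, z = -0.2782, p = 0.780879, fail to reject H0.


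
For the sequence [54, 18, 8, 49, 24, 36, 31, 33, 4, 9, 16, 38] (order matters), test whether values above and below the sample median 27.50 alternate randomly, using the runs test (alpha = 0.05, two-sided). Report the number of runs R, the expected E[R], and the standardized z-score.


Step 1: Compute median = 27.50; label A = above, B = below.
Labels in order: ABBABAAABBBA  (n_A = 6, n_B = 6)
Step 2: Count runs R = 7.
Step 3: Under H0 (random ordering), E[R] = 2*n_A*n_B/(n_A+n_B) + 1 = 2*6*6/12 + 1 = 7.0000.
        Var[R] = 2*n_A*n_B*(2*n_A*n_B - n_A - n_B) / ((n_A+n_B)^2 * (n_A+n_B-1)) = 4320/1584 = 2.7273.
        SD[R] = 1.6514.
Step 4: R = E[R], so z = 0 with no continuity correction.
Step 5: Two-sided p-value via normal approximation = 2*(1 - Phi(|z|)) = 1.000000.
Step 6: alpha = 0.05. fail to reject H0.

R = 7, z = 0.0000, p = 1.000000, fail to reject H0.


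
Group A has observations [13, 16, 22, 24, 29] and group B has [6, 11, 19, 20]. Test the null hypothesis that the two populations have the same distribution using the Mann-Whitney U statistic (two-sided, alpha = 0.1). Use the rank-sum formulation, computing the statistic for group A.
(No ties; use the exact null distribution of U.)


Step 1: Combine and sort all 9 observations; assign midranks.
sorted (value, group): (6,Y), (11,Y), (13,X), (16,X), (19,Y), (20,Y), (22,X), (24,X), (29,X)
ranks: 6->1, 11->2, 13->3, 16->4, 19->5, 20->6, 22->7, 24->8, 29->9
Step 2: Rank sum for X: R1 = 3 + 4 + 7 + 8 + 9 = 31.
Step 3: U_X = R1 - n1(n1+1)/2 = 31 - 5*6/2 = 31 - 15 = 16.
       U_Y = n1*n2 - U_X = 20 - 16 = 4.
Step 4: No ties, so the exact null distribution of U (based on enumerating the C(9,5) = 126 equally likely rank assignments) gives the two-sided p-value.
Step 5: p-value = 0.190476; compare to alpha = 0.1. fail to reject H0.

U_X = 16, p = 0.190476, fail to reject H0 at alpha = 0.1.


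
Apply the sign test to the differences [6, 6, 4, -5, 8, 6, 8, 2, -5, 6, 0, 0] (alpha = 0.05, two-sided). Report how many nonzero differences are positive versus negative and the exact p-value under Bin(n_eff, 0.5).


Step 1: Discard zero differences. Original n = 12; n_eff = number of nonzero differences = 10.
Nonzero differences (with sign): +6, +6, +4, -5, +8, +6, +8, +2, -5, +6
Step 2: Count signs: positive = 8, negative = 2.
Step 3: Under H0: P(positive) = 0.5, so the number of positives S ~ Bin(10, 0.5).
Step 4: Two-sided exact p-value = sum of Bin(10,0.5) probabilities at or below the observed probability = 0.109375.
Step 5: alpha = 0.05. fail to reject H0.

n_eff = 10, pos = 8, neg = 2, p = 0.109375, fail to reject H0.


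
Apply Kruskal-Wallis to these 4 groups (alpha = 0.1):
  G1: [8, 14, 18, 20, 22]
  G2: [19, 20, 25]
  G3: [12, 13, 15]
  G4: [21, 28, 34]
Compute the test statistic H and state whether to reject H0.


Step 1: Combine all N = 14 observations and assign midranks.
sorted (value, group, rank): (8,G1,1), (12,G3,2), (13,G3,3), (14,G1,4), (15,G3,5), (18,G1,6), (19,G2,7), (20,G1,8.5), (20,G2,8.5), (21,G4,10), (22,G1,11), (25,G2,12), (28,G4,13), (34,G4,14)
Step 2: Sum ranks within each group.
R_1 = 30.5 (n_1 = 5)
R_2 = 27.5 (n_2 = 3)
R_3 = 10 (n_3 = 3)
R_4 = 37 (n_4 = 3)
Step 3: H = 12/(N(N+1)) * sum(R_i^2/n_i) - 3(N+1)
     = 12/(14*15) * (30.5^2/5 + 27.5^2/3 + 10^2/3 + 37^2/3) - 3*15
     = 0.057143 * 927.8 - 45
     = 8.017143.
Step 4: Ties present; correction factor C = 1 - 6/(14^3 - 14) = 0.997802. Corrected H = 8.017143 / 0.997802 = 8.034802.
Step 5: Under H0, H ~ chi^2(3); p-value = 0.045298.
Step 6: alpha = 0.1. reject H0.

H = 8.0348, df = 3, p = 0.045298, reject H0.


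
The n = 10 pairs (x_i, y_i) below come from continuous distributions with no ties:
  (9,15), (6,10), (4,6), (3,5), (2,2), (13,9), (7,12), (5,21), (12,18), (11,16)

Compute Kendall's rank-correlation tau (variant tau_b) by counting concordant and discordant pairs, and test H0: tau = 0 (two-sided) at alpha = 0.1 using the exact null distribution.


Step 1: Enumerate the 45 unordered pairs (i,j) with i<j and classify each by sign(x_j-x_i) * sign(y_j-y_i).
  (1,2):dx=-3,dy=-5->C; (1,3):dx=-5,dy=-9->C; (1,4):dx=-6,dy=-10->C; (1,5):dx=-7,dy=-13->C
  (1,6):dx=+4,dy=-6->D; (1,7):dx=-2,dy=-3->C; (1,8):dx=-4,dy=+6->D; (1,9):dx=+3,dy=+3->C
  (1,10):dx=+2,dy=+1->C; (2,3):dx=-2,dy=-4->C; (2,4):dx=-3,dy=-5->C; (2,5):dx=-4,dy=-8->C
  (2,6):dx=+7,dy=-1->D; (2,7):dx=+1,dy=+2->C; (2,8):dx=-1,dy=+11->D; (2,9):dx=+6,dy=+8->C
  (2,10):dx=+5,dy=+6->C; (3,4):dx=-1,dy=-1->C; (3,5):dx=-2,dy=-4->C; (3,6):dx=+9,dy=+3->C
  (3,7):dx=+3,dy=+6->C; (3,8):dx=+1,dy=+15->C; (3,9):dx=+8,dy=+12->C; (3,10):dx=+7,dy=+10->C
  (4,5):dx=-1,dy=-3->C; (4,6):dx=+10,dy=+4->C; (4,7):dx=+4,dy=+7->C; (4,8):dx=+2,dy=+16->C
  (4,9):dx=+9,dy=+13->C; (4,10):dx=+8,dy=+11->C; (5,6):dx=+11,dy=+7->C; (5,7):dx=+5,dy=+10->C
  (5,8):dx=+3,dy=+19->C; (5,9):dx=+10,dy=+16->C; (5,10):dx=+9,dy=+14->C; (6,7):dx=-6,dy=+3->D
  (6,8):dx=-8,dy=+12->D; (6,9):dx=-1,dy=+9->D; (6,10):dx=-2,dy=+7->D; (7,8):dx=-2,dy=+9->D
  (7,9):dx=+5,dy=+6->C; (7,10):dx=+4,dy=+4->C; (8,9):dx=+7,dy=-3->D; (8,10):dx=+6,dy=-5->D
  (9,10):dx=-1,dy=-2->C
Step 2: C = 34, D = 11, total pairs = 45.
Step 3: tau = (C - D)/(n(n-1)/2) = (34 - 11)/45 = 0.511111.
Step 4: Exact two-sided p-value (enumerate n! = 3628800 permutations of y under H0): p = 0.046623.
Step 5: alpha = 0.1. reject H0.

tau_b = 0.5111 (C=34, D=11), p = 0.046623, reject H0.


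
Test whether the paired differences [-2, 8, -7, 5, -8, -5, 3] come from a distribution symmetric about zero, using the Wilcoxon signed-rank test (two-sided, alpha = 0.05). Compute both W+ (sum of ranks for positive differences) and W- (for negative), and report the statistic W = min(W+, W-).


Step 1: Drop any zero differences (none here) and take |d_i|.
|d| = [2, 8, 7, 5, 8, 5, 3]
Step 2: Midrank |d_i| (ties get averaged ranks).
ranks: |2|->1, |8|->6.5, |7|->5, |5|->3.5, |8|->6.5, |5|->3.5, |3|->2
Step 3: Attach original signs; sum ranks with positive sign and with negative sign.
W+ = 6.5 + 3.5 + 2 = 12
W- = 1 + 5 + 6.5 + 3.5 = 16
(Check: W+ + W- = 28 should equal n(n+1)/2 = 28.)
Step 4: Test statistic W = min(W+, W-) = 12.
Step 5: Ties in |d|, so use the tie-corrected normal approximation.
        E[W] = n(n+1)/4 = 7*8/4 = 14.
        Tie groups: |d|=5 (t=2), |d|=8 (t=2); sum(t^3 - t) = 12.
        Var[W] = n(n+1)(2n+1)/24 - sum(t^3-t)/48 = 840/24 - 12/48 = 34.75.
        z = (W - E[W]) / sqrt(Var[W]) = (12 - 14) / 5.8949 = -0.3393.
        Two-sided p = 2*Phi(z) = 0.734402.
Step 6: alpha = 0.05. fail to reject H0.

W+ = 12, W- = 16, W = min = 12, p = 0.734402, fail to reject H0.


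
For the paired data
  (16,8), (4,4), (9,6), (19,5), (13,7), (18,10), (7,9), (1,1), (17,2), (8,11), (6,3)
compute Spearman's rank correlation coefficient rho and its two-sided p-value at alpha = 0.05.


Step 1: Rank x and y separately (midranks; no ties here).
rank(x): 16->8, 4->2, 9->6, 19->11, 13->7, 18->10, 7->4, 1->1, 17->9, 8->5, 6->3
rank(y): 8->8, 4->4, 6->6, 5->5, 7->7, 10->10, 9->9, 1->1, 2->2, 11->11, 3->3
Step 2: d_i = R_x(i) - R_y(i); compute d_i^2.
  (8-8)^2=0, (2-4)^2=4, (6-6)^2=0, (11-5)^2=36, (7-7)^2=0, (10-10)^2=0, (4-9)^2=25, (1-1)^2=0, (9-2)^2=49, (5-11)^2=36, (3-3)^2=0
sum(d^2) = 150.
Step 3: rho = 1 - 6*150 / (11*(11^2 - 1)) = 1 - 900/1320 = 0.318182.
Step 4: Under H0, t = rho * sqrt((n-2)/(1-rho^2)) = 1.0069 ~ t(9).
Step 5: Two-sided p-value from the t-distribution with 9 df = 0.340298.
Step 6: alpha = 0.05. fail to reject H0.

rho = 0.3182, p = 0.340298, fail to reject H0 at alpha = 0.05.


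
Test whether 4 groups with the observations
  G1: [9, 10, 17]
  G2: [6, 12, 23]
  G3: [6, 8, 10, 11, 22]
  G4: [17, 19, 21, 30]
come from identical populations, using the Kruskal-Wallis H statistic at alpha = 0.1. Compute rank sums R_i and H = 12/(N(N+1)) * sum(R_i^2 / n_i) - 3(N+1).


Step 1: Combine all N = 15 observations and assign midranks.
sorted (value, group, rank): (6,G2,1.5), (6,G3,1.5), (8,G3,3), (9,G1,4), (10,G1,5.5), (10,G3,5.5), (11,G3,7), (12,G2,8), (17,G1,9.5), (17,G4,9.5), (19,G4,11), (21,G4,12), (22,G3,13), (23,G2,14), (30,G4,15)
Step 2: Sum ranks within each group.
R_1 = 19 (n_1 = 3)
R_2 = 23.5 (n_2 = 3)
R_3 = 30 (n_3 = 5)
R_4 = 47.5 (n_4 = 4)
Step 3: H = 12/(N(N+1)) * sum(R_i^2/n_i) - 3(N+1)
     = 12/(15*16) * (19^2/3 + 23.5^2/3 + 30^2/5 + 47.5^2/4) - 3*16
     = 0.050000 * 1048.48 - 48
     = 4.423958.
Step 4: Ties present; correction factor C = 1 - 18/(15^3 - 15) = 0.994643. Corrected H = 4.423958 / 0.994643 = 4.447786.
Step 5: Under H0, H ~ chi^2(3); p-value = 0.216995.
Step 6: alpha = 0.1. fail to reject H0.

H = 4.4478, df = 3, p = 0.216995, fail to reject H0.


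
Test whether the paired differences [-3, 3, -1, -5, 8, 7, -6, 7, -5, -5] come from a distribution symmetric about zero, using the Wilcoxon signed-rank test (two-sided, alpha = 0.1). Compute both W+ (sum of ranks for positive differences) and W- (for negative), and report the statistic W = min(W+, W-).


Step 1: Drop any zero differences (none here) and take |d_i|.
|d| = [3, 3, 1, 5, 8, 7, 6, 7, 5, 5]
Step 2: Midrank |d_i| (ties get averaged ranks).
ranks: |3|->2.5, |3|->2.5, |1|->1, |5|->5, |8|->10, |7|->8.5, |6|->7, |7|->8.5, |5|->5, |5|->5
Step 3: Attach original signs; sum ranks with positive sign and with negative sign.
W+ = 2.5 + 10 + 8.5 + 8.5 = 29.5
W- = 2.5 + 1 + 5 + 7 + 5 + 5 = 25.5
(Check: W+ + W- = 55 should equal n(n+1)/2 = 55.)
Step 4: Test statistic W = min(W+, W-) = 25.5.
Step 5: Ties in |d|, so use the tie-corrected normal approximation.
        E[W] = n(n+1)/4 = 10*11/4 = 27.5.
        Tie groups: |d|=3 (t=2), |d|=5 (t=3), |d|=7 (t=2); sum(t^3 - t) = 36.
        Var[W] = n(n+1)(2n+1)/24 - sum(t^3-t)/48 = 2310/24 - 36/48 = 95.5.
        z = (W - E[W]) / sqrt(Var[W]) = (25.5 - 27.5) / 9.7724 = -0.2047.
        Two-sided p = 2*Phi(z) = 0.837839.
Step 6: alpha = 0.1. fail to reject H0.

W+ = 29.5, W- = 25.5, W = min = 25.5, p = 0.837839, fail to reject H0.


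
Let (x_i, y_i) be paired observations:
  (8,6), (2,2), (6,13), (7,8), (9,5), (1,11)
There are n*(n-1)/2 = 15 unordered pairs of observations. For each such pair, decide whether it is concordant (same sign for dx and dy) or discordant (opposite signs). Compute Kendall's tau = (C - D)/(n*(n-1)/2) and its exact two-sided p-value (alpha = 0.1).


Step 1: Enumerate the 15 unordered pairs (i,j) with i<j and classify each by sign(x_j-x_i) * sign(y_j-y_i).
  (1,2):dx=-6,dy=-4->C; (1,3):dx=-2,dy=+7->D; (1,4):dx=-1,dy=+2->D; (1,5):dx=+1,dy=-1->D
  (1,6):dx=-7,dy=+5->D; (2,3):dx=+4,dy=+11->C; (2,4):dx=+5,dy=+6->C; (2,5):dx=+7,dy=+3->C
  (2,6):dx=-1,dy=+9->D; (3,4):dx=+1,dy=-5->D; (3,5):dx=+3,dy=-8->D; (3,6):dx=-5,dy=-2->C
  (4,5):dx=+2,dy=-3->D; (4,6):dx=-6,dy=+3->D; (5,6):dx=-8,dy=+6->D
Step 2: C = 5, D = 10, total pairs = 15.
Step 3: tau = (C - D)/(n(n-1)/2) = (5 - 10)/15 = -0.333333.
Step 4: Exact two-sided p-value (enumerate n! = 720 permutations of y under H0): p = 0.469444.
Step 5: alpha = 0.1. fail to reject H0.

tau_b = -0.3333 (C=5, D=10), p = 0.469444, fail to reject H0.


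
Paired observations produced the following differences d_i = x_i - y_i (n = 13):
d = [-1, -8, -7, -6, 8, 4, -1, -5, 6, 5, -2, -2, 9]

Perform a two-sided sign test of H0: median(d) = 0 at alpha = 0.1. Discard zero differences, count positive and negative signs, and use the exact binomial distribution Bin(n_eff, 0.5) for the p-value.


Step 1: Discard zero differences. Original n = 13; n_eff = number of nonzero differences = 13.
Nonzero differences (with sign): -1, -8, -7, -6, +8, +4, -1, -5, +6, +5, -2, -2, +9
Step 2: Count signs: positive = 5, negative = 8.
Step 3: Under H0: P(positive) = 0.5, so the number of positives S ~ Bin(13, 0.5).
Step 4: Two-sided exact p-value = sum of Bin(13,0.5) probabilities at or below the observed probability = 0.581055.
Step 5: alpha = 0.1. fail to reject H0.

n_eff = 13, pos = 5, neg = 8, p = 0.581055, fail to reject H0.


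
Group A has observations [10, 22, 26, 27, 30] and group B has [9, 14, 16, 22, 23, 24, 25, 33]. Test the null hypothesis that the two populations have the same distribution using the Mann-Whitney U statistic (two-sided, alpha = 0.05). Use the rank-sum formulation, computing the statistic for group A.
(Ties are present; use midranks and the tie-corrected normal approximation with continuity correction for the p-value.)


Step 1: Combine and sort all 13 observations; assign midranks.
sorted (value, group): (9,Y), (10,X), (14,Y), (16,Y), (22,X), (22,Y), (23,Y), (24,Y), (25,Y), (26,X), (27,X), (30,X), (33,Y)
ranks: 9->1, 10->2, 14->3, 16->4, 22->5.5, 22->5.5, 23->7, 24->8, 25->9, 26->10, 27->11, 30->12, 33->13
Step 2: Rank sum for X: R1 = 2 + 5.5 + 10 + 11 + 12 = 40.5.
Step 3: U_X = R1 - n1(n1+1)/2 = 40.5 - 5*6/2 = 40.5 - 15 = 25.5.
       U_Y = n1*n2 - U_X = 40 - 25.5 = 14.5.
Step 4: Ties are present, so use the tie-corrected normal approximation (with continuity correction) for the p-value.
Step 5: p-value = 0.463600; compare to alpha = 0.05. fail to reject H0.

U_X = 25.5, p = 0.463600, fail to reject H0 at alpha = 0.05.


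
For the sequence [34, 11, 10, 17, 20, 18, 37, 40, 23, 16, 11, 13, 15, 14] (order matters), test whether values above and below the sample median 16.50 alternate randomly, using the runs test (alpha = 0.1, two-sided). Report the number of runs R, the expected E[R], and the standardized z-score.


Step 1: Compute median = 16.50; label A = above, B = below.
Labels in order: ABBAAAAAABBBBB  (n_A = 7, n_B = 7)
Step 2: Count runs R = 4.
Step 3: Under H0 (random ordering), E[R] = 2*n_A*n_B/(n_A+n_B) + 1 = 2*7*7/14 + 1 = 8.0000.
        Var[R] = 2*n_A*n_B*(2*n_A*n_B - n_A - n_B) / ((n_A+n_B)^2 * (n_A+n_B-1)) = 8232/2548 = 3.2308.
        SD[R] = 1.7974.
Step 4: Continuity-corrected z = (R + 0.5 - E[R]) / SD[R] = (4 + 0.5 - 8.0000) / 1.7974 = -1.9472.
Step 5: Two-sided p-value via normal approximation = 2*(1 - Phi(|z|)) = 0.051508.
Step 6: alpha = 0.1. reject H0.

R = 4, z = -1.9472, p = 0.051508, reject H0.


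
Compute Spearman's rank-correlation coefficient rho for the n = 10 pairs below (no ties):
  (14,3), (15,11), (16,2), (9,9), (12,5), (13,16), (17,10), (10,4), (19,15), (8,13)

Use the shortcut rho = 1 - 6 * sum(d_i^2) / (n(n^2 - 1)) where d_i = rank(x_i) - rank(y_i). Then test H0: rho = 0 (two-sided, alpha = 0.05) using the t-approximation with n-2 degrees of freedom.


Step 1: Rank x and y separately (midranks; no ties here).
rank(x): 14->6, 15->7, 16->8, 9->2, 12->4, 13->5, 17->9, 10->3, 19->10, 8->1
rank(y): 3->2, 11->7, 2->1, 9->5, 5->4, 16->10, 10->6, 4->3, 15->9, 13->8
Step 2: d_i = R_x(i) - R_y(i); compute d_i^2.
  (6-2)^2=16, (7-7)^2=0, (8-1)^2=49, (2-5)^2=9, (4-4)^2=0, (5-10)^2=25, (9-6)^2=9, (3-3)^2=0, (10-9)^2=1, (1-8)^2=49
sum(d^2) = 158.
Step 3: rho = 1 - 6*158 / (10*(10^2 - 1)) = 1 - 948/990 = 0.042424.
Step 4: Under H0, t = rho * sqrt((n-2)/(1-rho^2)) = 0.1201 ~ t(8).
Step 5: Two-sided p-value from the t-distribution with 8 df = 0.907364.
Step 6: alpha = 0.05. fail to reject H0.

rho = 0.0424, p = 0.907364, fail to reject H0 at alpha = 0.05.


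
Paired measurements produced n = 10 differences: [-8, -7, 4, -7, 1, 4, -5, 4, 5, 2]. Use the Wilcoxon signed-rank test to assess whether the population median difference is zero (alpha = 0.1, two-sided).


Step 1: Drop any zero differences (none here) and take |d_i|.
|d| = [8, 7, 4, 7, 1, 4, 5, 4, 5, 2]
Step 2: Midrank |d_i| (ties get averaged ranks).
ranks: |8|->10, |7|->8.5, |4|->4, |7|->8.5, |1|->1, |4|->4, |5|->6.5, |4|->4, |5|->6.5, |2|->2
Step 3: Attach original signs; sum ranks with positive sign and with negative sign.
W+ = 4 + 1 + 4 + 4 + 6.5 + 2 = 21.5
W- = 10 + 8.5 + 8.5 + 6.5 = 33.5
(Check: W+ + W- = 55 should equal n(n+1)/2 = 55.)
Step 4: Test statistic W = min(W+, W-) = 21.5.
Step 5: Ties in |d|, so use the tie-corrected normal approximation.
        E[W] = n(n+1)/4 = 10*11/4 = 27.5.
        Tie groups: |d|=4 (t=3), |d|=5 (t=2), |d|=7 (t=2); sum(t^3 - t) = 36.
        Var[W] = n(n+1)(2n+1)/24 - sum(t^3-t)/48 = 2310/24 - 36/48 = 95.5.
        z = (W - E[W]) / sqrt(Var[W]) = (21.5 - 27.5) / 9.7724 = -0.6140.
        Two-sided p = 2*Phi(z) = 0.539233.
Step 6: alpha = 0.1. fail to reject H0.

W+ = 21.5, W- = 33.5, W = min = 21.5, p = 0.539233, fail to reject H0.


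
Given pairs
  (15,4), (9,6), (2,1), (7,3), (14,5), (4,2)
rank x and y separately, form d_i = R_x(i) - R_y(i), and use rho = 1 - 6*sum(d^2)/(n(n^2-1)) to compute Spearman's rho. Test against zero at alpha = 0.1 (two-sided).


Step 1: Rank x and y separately (midranks; no ties here).
rank(x): 15->6, 9->4, 2->1, 7->3, 14->5, 4->2
rank(y): 4->4, 6->6, 1->1, 3->3, 5->5, 2->2
Step 2: d_i = R_x(i) - R_y(i); compute d_i^2.
  (6-4)^2=4, (4-6)^2=4, (1-1)^2=0, (3-3)^2=0, (5-5)^2=0, (2-2)^2=0
sum(d^2) = 8.
Step 3: rho = 1 - 6*8 / (6*(6^2 - 1)) = 1 - 48/210 = 0.771429.
Step 4: Under H0, t = rho * sqrt((n-2)/(1-rho^2)) = 2.4247 ~ t(4).
Step 5: Two-sided p-value from the t-distribution with 4 df = 0.072397.
Step 6: alpha = 0.1. reject H0.

rho = 0.7714, p = 0.072397, reject H0 at alpha = 0.1.


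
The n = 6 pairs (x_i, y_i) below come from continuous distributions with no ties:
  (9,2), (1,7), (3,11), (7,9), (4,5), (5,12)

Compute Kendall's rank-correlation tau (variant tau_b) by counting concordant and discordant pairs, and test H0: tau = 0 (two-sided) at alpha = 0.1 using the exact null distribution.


Step 1: Enumerate the 15 unordered pairs (i,j) with i<j and classify each by sign(x_j-x_i) * sign(y_j-y_i).
  (1,2):dx=-8,dy=+5->D; (1,3):dx=-6,dy=+9->D; (1,4):dx=-2,dy=+7->D; (1,5):dx=-5,dy=+3->D
  (1,6):dx=-4,dy=+10->D; (2,3):dx=+2,dy=+4->C; (2,4):dx=+6,dy=+2->C; (2,5):dx=+3,dy=-2->D
  (2,6):dx=+4,dy=+5->C; (3,4):dx=+4,dy=-2->D; (3,5):dx=+1,dy=-6->D; (3,6):dx=+2,dy=+1->C
  (4,5):dx=-3,dy=-4->C; (4,6):dx=-2,dy=+3->D; (5,6):dx=+1,dy=+7->C
Step 2: C = 6, D = 9, total pairs = 15.
Step 3: tau = (C - D)/(n(n-1)/2) = (6 - 9)/15 = -0.200000.
Step 4: Exact two-sided p-value (enumerate n! = 720 permutations of y under H0): p = 0.719444.
Step 5: alpha = 0.1. fail to reject H0.

tau_b = -0.2000 (C=6, D=9), p = 0.719444, fail to reject H0.


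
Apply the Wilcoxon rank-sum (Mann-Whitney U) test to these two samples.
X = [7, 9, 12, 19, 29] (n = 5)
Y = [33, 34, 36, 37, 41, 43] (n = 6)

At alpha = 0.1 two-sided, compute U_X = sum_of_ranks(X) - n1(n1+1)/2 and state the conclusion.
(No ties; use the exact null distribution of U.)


Step 1: Combine and sort all 11 observations; assign midranks.
sorted (value, group): (7,X), (9,X), (12,X), (19,X), (29,X), (33,Y), (34,Y), (36,Y), (37,Y), (41,Y), (43,Y)
ranks: 7->1, 9->2, 12->3, 19->4, 29->5, 33->6, 34->7, 36->8, 37->9, 41->10, 43->11
Step 2: Rank sum for X: R1 = 1 + 2 + 3 + 4 + 5 = 15.
Step 3: U_X = R1 - n1(n1+1)/2 = 15 - 5*6/2 = 15 - 15 = 0.
       U_Y = n1*n2 - U_X = 30 - 0 = 30.
Step 4: No ties, so the exact null distribution of U (based on enumerating the C(11,5) = 462 equally likely rank assignments) gives the two-sided p-value.
Step 5: p-value = 0.004329; compare to alpha = 0.1. reject H0.

U_X = 0, p = 0.004329, reject H0 at alpha = 0.1.


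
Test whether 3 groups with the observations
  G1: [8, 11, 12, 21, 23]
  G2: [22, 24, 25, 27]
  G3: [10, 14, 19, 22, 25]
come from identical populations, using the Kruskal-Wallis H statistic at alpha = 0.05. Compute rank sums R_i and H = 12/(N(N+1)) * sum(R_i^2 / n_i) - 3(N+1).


Step 1: Combine all N = 14 observations and assign midranks.
sorted (value, group, rank): (8,G1,1), (10,G3,2), (11,G1,3), (12,G1,4), (14,G3,5), (19,G3,6), (21,G1,7), (22,G2,8.5), (22,G3,8.5), (23,G1,10), (24,G2,11), (25,G2,12.5), (25,G3,12.5), (27,G2,14)
Step 2: Sum ranks within each group.
R_1 = 25 (n_1 = 5)
R_2 = 46 (n_2 = 4)
R_3 = 34 (n_3 = 5)
Step 3: H = 12/(N(N+1)) * sum(R_i^2/n_i) - 3(N+1)
     = 12/(14*15) * (25^2/5 + 46^2/4 + 34^2/5) - 3*15
     = 0.057143 * 885.2 - 45
     = 5.582857.
Step 4: Ties present; correction factor C = 1 - 12/(14^3 - 14) = 0.995604. Corrected H = 5.582857 / 0.995604 = 5.607506.
Step 5: Under H0, H ~ chi^2(2); p-value = 0.060582.
Step 6: alpha = 0.05. fail to reject H0.

H = 5.6075, df = 2, p = 0.060582, fail to reject H0.


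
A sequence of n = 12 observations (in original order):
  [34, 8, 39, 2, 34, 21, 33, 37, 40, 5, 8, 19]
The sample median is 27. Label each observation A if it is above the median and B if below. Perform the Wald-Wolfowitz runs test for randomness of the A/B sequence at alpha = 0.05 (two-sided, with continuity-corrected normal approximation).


Step 1: Compute median = 27; label A = above, B = below.
Labels in order: ABABABAAABBB  (n_A = 6, n_B = 6)
Step 2: Count runs R = 8.
Step 3: Under H0 (random ordering), E[R] = 2*n_A*n_B/(n_A+n_B) + 1 = 2*6*6/12 + 1 = 7.0000.
        Var[R] = 2*n_A*n_B*(2*n_A*n_B - n_A - n_B) / ((n_A+n_B)^2 * (n_A+n_B-1)) = 4320/1584 = 2.7273.
        SD[R] = 1.6514.
Step 4: Continuity-corrected z = (R - 0.5 - E[R]) / SD[R] = (8 - 0.5 - 7.0000) / 1.6514 = 0.3028.
Step 5: Two-sided p-value via normal approximation = 2*(1 - Phi(|z|)) = 0.762069.
Step 6: alpha = 0.05. fail to reject H0.

R = 8, z = 0.3028, p = 0.762069, fail to reject H0.


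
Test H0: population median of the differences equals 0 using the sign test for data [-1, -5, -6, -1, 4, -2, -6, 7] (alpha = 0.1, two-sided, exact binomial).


Step 1: Discard zero differences. Original n = 8; n_eff = number of nonzero differences = 8.
Nonzero differences (with sign): -1, -5, -6, -1, +4, -2, -6, +7
Step 2: Count signs: positive = 2, negative = 6.
Step 3: Under H0: P(positive) = 0.5, so the number of positives S ~ Bin(8, 0.5).
Step 4: Two-sided exact p-value = sum of Bin(8,0.5) probabilities at or below the observed probability = 0.289062.
Step 5: alpha = 0.1. fail to reject H0.

n_eff = 8, pos = 2, neg = 6, p = 0.289062, fail to reject H0.


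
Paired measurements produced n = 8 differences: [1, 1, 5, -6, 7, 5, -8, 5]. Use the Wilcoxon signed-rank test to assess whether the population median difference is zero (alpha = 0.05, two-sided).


Step 1: Drop any zero differences (none here) and take |d_i|.
|d| = [1, 1, 5, 6, 7, 5, 8, 5]
Step 2: Midrank |d_i| (ties get averaged ranks).
ranks: |1|->1.5, |1|->1.5, |5|->4, |6|->6, |7|->7, |5|->4, |8|->8, |5|->4
Step 3: Attach original signs; sum ranks with positive sign and with negative sign.
W+ = 1.5 + 1.5 + 4 + 7 + 4 + 4 = 22
W- = 6 + 8 = 14
(Check: W+ + W- = 36 should equal n(n+1)/2 = 36.)
Step 4: Test statistic W = min(W+, W-) = 14.
Step 5: Ties in |d|, so use the tie-corrected normal approximation.
        E[W] = n(n+1)/4 = 8*9/4 = 18.
        Tie groups: |d|=1 (t=2), |d|=5 (t=3); sum(t^3 - t) = 30.
        Var[W] = n(n+1)(2n+1)/24 - sum(t^3-t)/48 = 1224/24 - 30/48 = 50.375.
        z = (W - E[W]) / sqrt(Var[W]) = (14 - 18) / 7.0975 = -0.5636.
        Two-sided p = 2*Phi(z) = 0.573043.
Step 6: alpha = 0.05. fail to reject H0.

W+ = 22, W- = 14, W = min = 14, p = 0.573043, fail to reject H0.


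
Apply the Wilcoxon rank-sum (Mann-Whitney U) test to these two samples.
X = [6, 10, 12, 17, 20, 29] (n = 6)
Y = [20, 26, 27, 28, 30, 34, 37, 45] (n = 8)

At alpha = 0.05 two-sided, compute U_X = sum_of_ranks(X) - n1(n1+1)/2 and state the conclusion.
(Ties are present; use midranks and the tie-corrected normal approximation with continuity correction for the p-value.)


Step 1: Combine and sort all 14 observations; assign midranks.
sorted (value, group): (6,X), (10,X), (12,X), (17,X), (20,X), (20,Y), (26,Y), (27,Y), (28,Y), (29,X), (30,Y), (34,Y), (37,Y), (45,Y)
ranks: 6->1, 10->2, 12->3, 17->4, 20->5.5, 20->5.5, 26->7, 27->8, 28->9, 29->10, 30->11, 34->12, 37->13, 45->14
Step 2: Rank sum for X: R1 = 1 + 2 + 3 + 4 + 5.5 + 10 = 25.5.
Step 3: U_X = R1 - n1(n1+1)/2 = 25.5 - 6*7/2 = 25.5 - 21 = 4.5.
       U_Y = n1*n2 - U_X = 48 - 4.5 = 43.5.
Step 4: Ties are present, so use the tie-corrected normal approximation (with continuity correction) for the p-value.
Step 5: p-value = 0.014065; compare to alpha = 0.05. reject H0.

U_X = 4.5, p = 0.014065, reject H0 at alpha = 0.05.


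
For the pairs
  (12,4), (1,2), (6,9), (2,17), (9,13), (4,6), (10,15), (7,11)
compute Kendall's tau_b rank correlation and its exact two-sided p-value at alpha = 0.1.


Step 1: Enumerate the 28 unordered pairs (i,j) with i<j and classify each by sign(x_j-x_i) * sign(y_j-y_i).
  (1,2):dx=-11,dy=-2->C; (1,3):dx=-6,dy=+5->D; (1,4):dx=-10,dy=+13->D; (1,5):dx=-3,dy=+9->D
  (1,6):dx=-8,dy=+2->D; (1,7):dx=-2,dy=+11->D; (1,8):dx=-5,dy=+7->D; (2,3):dx=+5,dy=+7->C
  (2,4):dx=+1,dy=+15->C; (2,5):dx=+8,dy=+11->C; (2,6):dx=+3,dy=+4->C; (2,7):dx=+9,dy=+13->C
  (2,8):dx=+6,dy=+9->C; (3,4):dx=-4,dy=+8->D; (3,5):dx=+3,dy=+4->C; (3,6):dx=-2,dy=-3->C
  (3,7):dx=+4,dy=+6->C; (3,8):dx=+1,dy=+2->C; (4,5):dx=+7,dy=-4->D; (4,6):dx=+2,dy=-11->D
  (4,7):dx=+8,dy=-2->D; (4,8):dx=+5,dy=-6->D; (5,6):dx=-5,dy=-7->C; (5,7):dx=+1,dy=+2->C
  (5,8):dx=-2,dy=-2->C; (6,7):dx=+6,dy=+9->C; (6,8):dx=+3,dy=+5->C; (7,8):dx=-3,dy=-4->C
Step 2: C = 17, D = 11, total pairs = 28.
Step 3: tau = (C - D)/(n(n-1)/2) = (17 - 11)/28 = 0.214286.
Step 4: Exact two-sided p-value (enumerate n! = 40320 permutations of y under H0): p = 0.548413.
Step 5: alpha = 0.1. fail to reject H0.

tau_b = 0.2143 (C=17, D=11), p = 0.548413, fail to reject H0.


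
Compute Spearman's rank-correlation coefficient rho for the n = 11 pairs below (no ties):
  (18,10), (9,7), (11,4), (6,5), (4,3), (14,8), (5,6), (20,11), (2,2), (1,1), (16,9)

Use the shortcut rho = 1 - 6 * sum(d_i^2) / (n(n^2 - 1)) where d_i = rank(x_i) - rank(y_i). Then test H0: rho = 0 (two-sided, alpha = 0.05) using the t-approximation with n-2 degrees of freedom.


Step 1: Rank x and y separately (midranks; no ties here).
rank(x): 18->10, 9->6, 11->7, 6->5, 4->3, 14->8, 5->4, 20->11, 2->2, 1->1, 16->9
rank(y): 10->10, 7->7, 4->4, 5->5, 3->3, 8->8, 6->6, 11->11, 2->2, 1->1, 9->9
Step 2: d_i = R_x(i) - R_y(i); compute d_i^2.
  (10-10)^2=0, (6-7)^2=1, (7-4)^2=9, (5-5)^2=0, (3-3)^2=0, (8-8)^2=0, (4-6)^2=4, (11-11)^2=0, (2-2)^2=0, (1-1)^2=0, (9-9)^2=0
sum(d^2) = 14.
Step 3: rho = 1 - 6*14 / (11*(11^2 - 1)) = 1 - 84/1320 = 0.936364.
Step 4: Under H0, t = rho * sqrt((n-2)/(1-rho^2)) = 8.0024 ~ t(9).
Step 5: Two-sided p-value from the t-distribution with 9 df = 0.000022.
Step 6: alpha = 0.05. reject H0.

rho = 0.9364, p = 0.000022, reject H0 at alpha = 0.05.


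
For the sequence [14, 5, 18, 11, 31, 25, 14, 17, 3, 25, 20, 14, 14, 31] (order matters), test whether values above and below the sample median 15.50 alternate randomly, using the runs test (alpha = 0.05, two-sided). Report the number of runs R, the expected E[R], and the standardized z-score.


Step 1: Compute median = 15.50; label A = above, B = below.
Labels in order: BBABAABABAABBA  (n_A = 7, n_B = 7)
Step 2: Count runs R = 10.
Step 3: Under H0 (random ordering), E[R] = 2*n_A*n_B/(n_A+n_B) + 1 = 2*7*7/14 + 1 = 8.0000.
        Var[R] = 2*n_A*n_B*(2*n_A*n_B - n_A - n_B) / ((n_A+n_B)^2 * (n_A+n_B-1)) = 8232/2548 = 3.2308.
        SD[R] = 1.7974.
Step 4: Continuity-corrected z = (R - 0.5 - E[R]) / SD[R] = (10 - 0.5 - 8.0000) / 1.7974 = 0.8345.
Step 5: Two-sided p-value via normal approximation = 2*(1 - Phi(|z|)) = 0.403986.
Step 6: alpha = 0.05. fail to reject H0.

R = 10, z = 0.8345, p = 0.403986, fail to reject H0.


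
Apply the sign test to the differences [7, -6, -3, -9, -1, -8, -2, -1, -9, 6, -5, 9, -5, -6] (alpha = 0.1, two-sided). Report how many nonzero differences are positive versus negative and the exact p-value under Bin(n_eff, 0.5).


Step 1: Discard zero differences. Original n = 14; n_eff = number of nonzero differences = 14.
Nonzero differences (with sign): +7, -6, -3, -9, -1, -8, -2, -1, -9, +6, -5, +9, -5, -6
Step 2: Count signs: positive = 3, negative = 11.
Step 3: Under H0: P(positive) = 0.5, so the number of positives S ~ Bin(14, 0.5).
Step 4: Two-sided exact p-value = sum of Bin(14,0.5) probabilities at or below the observed probability = 0.057373.
Step 5: alpha = 0.1. reject H0.

n_eff = 14, pos = 3, neg = 11, p = 0.057373, reject H0.


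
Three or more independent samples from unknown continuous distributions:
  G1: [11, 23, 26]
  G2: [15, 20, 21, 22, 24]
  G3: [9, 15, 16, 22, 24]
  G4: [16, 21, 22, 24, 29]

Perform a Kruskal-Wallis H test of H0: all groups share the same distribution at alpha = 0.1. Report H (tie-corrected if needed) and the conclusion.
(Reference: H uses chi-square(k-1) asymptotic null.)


Step 1: Combine all N = 18 observations and assign midranks.
sorted (value, group, rank): (9,G3,1), (11,G1,2), (15,G2,3.5), (15,G3,3.5), (16,G3,5.5), (16,G4,5.5), (20,G2,7), (21,G2,8.5), (21,G4,8.5), (22,G2,11), (22,G3,11), (22,G4,11), (23,G1,13), (24,G2,15), (24,G3,15), (24,G4,15), (26,G1,17), (29,G4,18)
Step 2: Sum ranks within each group.
R_1 = 32 (n_1 = 3)
R_2 = 45 (n_2 = 5)
R_3 = 36 (n_3 = 5)
R_4 = 58 (n_4 = 5)
Step 3: H = 12/(N(N+1)) * sum(R_i^2/n_i) - 3(N+1)
     = 12/(18*19) * (32^2/3 + 45^2/5 + 36^2/5 + 58^2/5) - 3*19
     = 0.035088 * 1678.33 - 57
     = 1.888889.
Step 4: Ties present; correction factor C = 1 - 66/(18^3 - 18) = 0.988648. Corrected H = 1.888889 / 0.988648 = 1.910578.
Step 5: Under H0, H ~ chi^2(3); p-value = 0.591172.
Step 6: alpha = 0.1. fail to reject H0.

H = 1.9106, df = 3, p = 0.591172, fail to reject H0.


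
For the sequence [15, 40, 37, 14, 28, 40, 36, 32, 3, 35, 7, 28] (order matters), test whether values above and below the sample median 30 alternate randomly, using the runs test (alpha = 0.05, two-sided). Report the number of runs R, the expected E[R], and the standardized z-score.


Step 1: Compute median = 30; label A = above, B = below.
Labels in order: BAABBAAABABB  (n_A = 6, n_B = 6)
Step 2: Count runs R = 7.
Step 3: Under H0 (random ordering), E[R] = 2*n_A*n_B/(n_A+n_B) + 1 = 2*6*6/12 + 1 = 7.0000.
        Var[R] = 2*n_A*n_B*(2*n_A*n_B - n_A - n_B) / ((n_A+n_B)^2 * (n_A+n_B-1)) = 4320/1584 = 2.7273.
        SD[R] = 1.6514.
Step 4: R = E[R], so z = 0 with no continuity correction.
Step 5: Two-sided p-value via normal approximation = 2*(1 - Phi(|z|)) = 1.000000.
Step 6: alpha = 0.05. fail to reject H0.

R = 7, z = 0.0000, p = 1.000000, fail to reject H0.


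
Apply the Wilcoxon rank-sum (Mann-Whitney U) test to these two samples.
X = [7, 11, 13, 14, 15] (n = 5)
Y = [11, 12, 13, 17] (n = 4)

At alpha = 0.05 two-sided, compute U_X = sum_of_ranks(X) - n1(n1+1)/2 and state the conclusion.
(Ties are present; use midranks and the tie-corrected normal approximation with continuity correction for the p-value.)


Step 1: Combine and sort all 9 observations; assign midranks.
sorted (value, group): (7,X), (11,X), (11,Y), (12,Y), (13,X), (13,Y), (14,X), (15,X), (17,Y)
ranks: 7->1, 11->2.5, 11->2.5, 12->4, 13->5.5, 13->5.5, 14->7, 15->8, 17->9
Step 2: Rank sum for X: R1 = 1 + 2.5 + 5.5 + 7 + 8 = 24.
Step 3: U_X = R1 - n1(n1+1)/2 = 24 - 5*6/2 = 24 - 15 = 9.
       U_Y = n1*n2 - U_X = 20 - 9 = 11.
Step 4: Ties are present, so use the tie-corrected normal approximation (with continuity correction) for the p-value.
Step 5: p-value = 0.901705; compare to alpha = 0.05. fail to reject H0.

U_X = 9, p = 0.901705, fail to reject H0 at alpha = 0.05.


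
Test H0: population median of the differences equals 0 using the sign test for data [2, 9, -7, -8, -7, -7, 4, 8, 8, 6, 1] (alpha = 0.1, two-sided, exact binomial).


Step 1: Discard zero differences. Original n = 11; n_eff = number of nonzero differences = 11.
Nonzero differences (with sign): +2, +9, -7, -8, -7, -7, +4, +8, +8, +6, +1
Step 2: Count signs: positive = 7, negative = 4.
Step 3: Under H0: P(positive) = 0.5, so the number of positives S ~ Bin(11, 0.5).
Step 4: Two-sided exact p-value = sum of Bin(11,0.5) probabilities at or below the observed probability = 0.548828.
Step 5: alpha = 0.1. fail to reject H0.

n_eff = 11, pos = 7, neg = 4, p = 0.548828, fail to reject H0.


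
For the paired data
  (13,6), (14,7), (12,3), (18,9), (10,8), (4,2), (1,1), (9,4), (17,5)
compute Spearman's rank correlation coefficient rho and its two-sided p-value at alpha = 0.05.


Step 1: Rank x and y separately (midranks; no ties here).
rank(x): 13->6, 14->7, 12->5, 18->9, 10->4, 4->2, 1->1, 9->3, 17->8
rank(y): 6->6, 7->7, 3->3, 9->9, 8->8, 2->2, 1->1, 4->4, 5->5
Step 2: d_i = R_x(i) - R_y(i); compute d_i^2.
  (6-6)^2=0, (7-7)^2=0, (5-3)^2=4, (9-9)^2=0, (4-8)^2=16, (2-2)^2=0, (1-1)^2=0, (3-4)^2=1, (8-5)^2=9
sum(d^2) = 30.
Step 3: rho = 1 - 6*30 / (9*(9^2 - 1)) = 1 - 180/720 = 0.750000.
Step 4: Under H0, t = rho * sqrt((n-2)/(1-rho^2)) = 3.0000 ~ t(7).
Step 5: Two-sided p-value from the t-distribution with 7 df = 0.019942.
Step 6: alpha = 0.05. reject H0.

rho = 0.7500, p = 0.019942, reject H0 at alpha = 0.05.


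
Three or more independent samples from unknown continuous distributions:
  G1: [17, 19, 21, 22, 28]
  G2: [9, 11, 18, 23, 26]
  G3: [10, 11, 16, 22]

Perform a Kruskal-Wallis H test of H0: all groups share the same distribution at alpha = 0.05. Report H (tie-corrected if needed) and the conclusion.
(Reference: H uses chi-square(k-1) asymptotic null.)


Step 1: Combine all N = 14 observations and assign midranks.
sorted (value, group, rank): (9,G2,1), (10,G3,2), (11,G2,3.5), (11,G3,3.5), (16,G3,5), (17,G1,6), (18,G2,7), (19,G1,8), (21,G1,9), (22,G1,10.5), (22,G3,10.5), (23,G2,12), (26,G2,13), (28,G1,14)
Step 2: Sum ranks within each group.
R_1 = 47.5 (n_1 = 5)
R_2 = 36.5 (n_2 = 5)
R_3 = 21 (n_3 = 4)
Step 3: H = 12/(N(N+1)) * sum(R_i^2/n_i) - 3(N+1)
     = 12/(14*15) * (47.5^2/5 + 36.5^2/5 + 21^2/4) - 3*15
     = 0.057143 * 827.95 - 45
     = 2.311429.
Step 4: Ties present; correction factor C = 1 - 12/(14^3 - 14) = 0.995604. Corrected H = 2.311429 / 0.995604 = 2.321634.
Step 5: Under H0, H ~ chi^2(2); p-value = 0.313230.
Step 6: alpha = 0.05. fail to reject H0.

H = 2.3216, df = 2, p = 0.313230, fail to reject H0.


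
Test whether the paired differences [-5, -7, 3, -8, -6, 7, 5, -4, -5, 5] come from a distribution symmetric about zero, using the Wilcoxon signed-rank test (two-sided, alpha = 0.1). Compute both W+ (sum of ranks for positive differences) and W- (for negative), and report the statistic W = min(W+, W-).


Step 1: Drop any zero differences (none here) and take |d_i|.
|d| = [5, 7, 3, 8, 6, 7, 5, 4, 5, 5]
Step 2: Midrank |d_i| (ties get averaged ranks).
ranks: |5|->4.5, |7|->8.5, |3|->1, |8|->10, |6|->7, |7|->8.5, |5|->4.5, |4|->2, |5|->4.5, |5|->4.5
Step 3: Attach original signs; sum ranks with positive sign and with negative sign.
W+ = 1 + 8.5 + 4.5 + 4.5 = 18.5
W- = 4.5 + 8.5 + 10 + 7 + 2 + 4.5 = 36.5
(Check: W+ + W- = 55 should equal n(n+1)/2 = 55.)
Step 4: Test statistic W = min(W+, W-) = 18.5.
Step 5: Ties in |d|, so use the tie-corrected normal approximation.
        E[W] = n(n+1)/4 = 10*11/4 = 27.5.
        Tie groups: |d|=5 (t=4), |d|=7 (t=2); sum(t^3 - t) = 66.
        Var[W] = n(n+1)(2n+1)/24 - sum(t^3-t)/48 = 2310/24 - 66/48 = 94.875.
        z = (W - E[W]) / sqrt(Var[W]) = (18.5 - 27.5) / 9.7404 = -0.9240.
        Two-sided p = 2*Phi(z) = 0.355492.
Step 6: alpha = 0.1. fail to reject H0.

W+ = 18.5, W- = 36.5, W = min = 18.5, p = 0.355492, fail to reject H0.


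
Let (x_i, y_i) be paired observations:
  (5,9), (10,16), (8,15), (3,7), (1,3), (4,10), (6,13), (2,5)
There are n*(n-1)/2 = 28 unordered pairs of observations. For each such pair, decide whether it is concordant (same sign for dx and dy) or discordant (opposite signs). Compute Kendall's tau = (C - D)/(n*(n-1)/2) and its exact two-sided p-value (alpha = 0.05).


Step 1: Enumerate the 28 unordered pairs (i,j) with i<j and classify each by sign(x_j-x_i) * sign(y_j-y_i).
  (1,2):dx=+5,dy=+7->C; (1,3):dx=+3,dy=+6->C; (1,4):dx=-2,dy=-2->C; (1,5):dx=-4,dy=-6->C
  (1,6):dx=-1,dy=+1->D; (1,7):dx=+1,dy=+4->C; (1,8):dx=-3,dy=-4->C; (2,3):dx=-2,dy=-1->C
  (2,4):dx=-7,dy=-9->C; (2,5):dx=-9,dy=-13->C; (2,6):dx=-6,dy=-6->C; (2,7):dx=-4,dy=-3->C
  (2,8):dx=-8,dy=-11->C; (3,4):dx=-5,dy=-8->C; (3,5):dx=-7,dy=-12->C; (3,6):dx=-4,dy=-5->C
  (3,7):dx=-2,dy=-2->C; (3,8):dx=-6,dy=-10->C; (4,5):dx=-2,dy=-4->C; (4,6):dx=+1,dy=+3->C
  (4,7):dx=+3,dy=+6->C; (4,8):dx=-1,dy=-2->C; (5,6):dx=+3,dy=+7->C; (5,7):dx=+5,dy=+10->C
  (5,8):dx=+1,dy=+2->C; (6,7):dx=+2,dy=+3->C; (6,8):dx=-2,dy=-5->C; (7,8):dx=-4,dy=-8->C
Step 2: C = 27, D = 1, total pairs = 28.
Step 3: tau = (C - D)/(n(n-1)/2) = (27 - 1)/28 = 0.928571.
Step 4: Exact two-sided p-value (enumerate n! = 40320 permutations of y under H0): p = 0.000397.
Step 5: alpha = 0.05. reject H0.

tau_b = 0.9286 (C=27, D=1), p = 0.000397, reject H0.


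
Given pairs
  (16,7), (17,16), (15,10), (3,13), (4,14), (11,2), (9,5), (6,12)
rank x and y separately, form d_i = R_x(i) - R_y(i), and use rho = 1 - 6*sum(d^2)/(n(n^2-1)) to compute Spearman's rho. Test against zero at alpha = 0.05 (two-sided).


Step 1: Rank x and y separately (midranks; no ties here).
rank(x): 16->7, 17->8, 15->6, 3->1, 4->2, 11->5, 9->4, 6->3
rank(y): 7->3, 16->8, 10->4, 13->6, 14->7, 2->1, 5->2, 12->5
Step 2: d_i = R_x(i) - R_y(i); compute d_i^2.
  (7-3)^2=16, (8-8)^2=0, (6-4)^2=4, (1-6)^2=25, (2-7)^2=25, (5-1)^2=16, (4-2)^2=4, (3-5)^2=4
sum(d^2) = 94.
Step 3: rho = 1 - 6*94 / (8*(8^2 - 1)) = 1 - 564/504 = -0.119048.
Step 4: Under H0, t = rho * sqrt((n-2)/(1-rho^2)) = -0.2937 ~ t(6).
Step 5: Two-sided p-value from the t-distribution with 6 df = 0.778886.
Step 6: alpha = 0.05. fail to reject H0.

rho = -0.1190, p = 0.778886, fail to reject H0 at alpha = 0.05.


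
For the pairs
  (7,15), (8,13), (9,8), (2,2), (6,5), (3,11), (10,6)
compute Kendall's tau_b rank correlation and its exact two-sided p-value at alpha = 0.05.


Step 1: Enumerate the 21 unordered pairs (i,j) with i<j and classify each by sign(x_j-x_i) * sign(y_j-y_i).
  (1,2):dx=+1,dy=-2->D; (1,3):dx=+2,dy=-7->D; (1,4):dx=-5,dy=-13->C; (1,5):dx=-1,dy=-10->C
  (1,6):dx=-4,dy=-4->C; (1,7):dx=+3,dy=-9->D; (2,3):dx=+1,dy=-5->D; (2,4):dx=-6,dy=-11->C
  (2,5):dx=-2,dy=-8->C; (2,6):dx=-5,dy=-2->C; (2,7):dx=+2,dy=-7->D; (3,4):dx=-7,dy=-6->C
  (3,5):dx=-3,dy=-3->C; (3,6):dx=-6,dy=+3->D; (3,7):dx=+1,dy=-2->D; (4,5):dx=+4,dy=+3->C
  (4,6):dx=+1,dy=+9->C; (4,7):dx=+8,dy=+4->C; (5,6):dx=-3,dy=+6->D; (5,7):dx=+4,dy=+1->C
  (6,7):dx=+7,dy=-5->D
Step 2: C = 12, D = 9, total pairs = 21.
Step 3: tau = (C - D)/(n(n-1)/2) = (12 - 9)/21 = 0.142857.
Step 4: Exact two-sided p-value (enumerate n! = 5040 permutations of y under H0): p = 0.772619.
Step 5: alpha = 0.05. fail to reject H0.

tau_b = 0.1429 (C=12, D=9), p = 0.772619, fail to reject H0.
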